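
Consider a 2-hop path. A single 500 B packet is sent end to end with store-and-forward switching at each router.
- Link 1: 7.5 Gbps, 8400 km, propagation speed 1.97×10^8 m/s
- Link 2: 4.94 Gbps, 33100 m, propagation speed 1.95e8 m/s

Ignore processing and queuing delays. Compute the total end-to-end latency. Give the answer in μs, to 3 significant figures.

L = 500 × 8 = 4000 bits.
Transmission delays (L/R per hop): 0.533333, 0.809717 μs; sum = 1.34305 μs.
Propagation delays (d/s per hop): 42639.6, 169.744 μs; sum = 42809.3 μs.
End-to-end = 42800 μs.

42800 μs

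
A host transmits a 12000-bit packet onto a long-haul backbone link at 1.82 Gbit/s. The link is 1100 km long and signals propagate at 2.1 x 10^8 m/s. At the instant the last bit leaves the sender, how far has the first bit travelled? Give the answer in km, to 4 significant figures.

1.385 km

t_tx = L/R = 12000/1820000000 = 6.59341e-06 s.
Distance = s × t_tx = 210000000 × 6.59341e-06 = 1.385 km.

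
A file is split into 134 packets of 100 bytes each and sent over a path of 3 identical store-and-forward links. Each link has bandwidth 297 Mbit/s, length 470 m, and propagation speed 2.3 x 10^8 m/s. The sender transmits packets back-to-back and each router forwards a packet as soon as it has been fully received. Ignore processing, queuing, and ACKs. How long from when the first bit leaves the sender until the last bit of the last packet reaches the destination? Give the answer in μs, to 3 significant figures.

372 μs

Per-hop transmission t_tx = L/R = 800/297000000 = 2.6936 μs.
Per-hop propagation t_prop = 470/2.3e+08 = 2.04348 μs.
Pipeline fill: first packet needs 3·t_tx to clear all hops; remaining 133 packets each add one t_tx.
Total = (3+134-1)·t_tx + 3·t_prop = 136·2.6936 + 3·2.04348 = 372 μs.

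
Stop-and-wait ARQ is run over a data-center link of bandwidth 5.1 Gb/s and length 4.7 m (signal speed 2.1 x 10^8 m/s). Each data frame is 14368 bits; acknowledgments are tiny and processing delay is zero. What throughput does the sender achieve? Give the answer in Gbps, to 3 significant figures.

t_tx = L/R = 14368/5100000000 = 2.81725e-06 s.
t_prop = 4.7/210000000 = 2.2381e-08 s; RTT = 4.47619e-08 s.
Cycle = t_tx + RTT = 2.86202e-06 s.
Throughput = L / cycle = 14368 / 2.86202e-06 = 5.02 Gbps.

5.02 Gbps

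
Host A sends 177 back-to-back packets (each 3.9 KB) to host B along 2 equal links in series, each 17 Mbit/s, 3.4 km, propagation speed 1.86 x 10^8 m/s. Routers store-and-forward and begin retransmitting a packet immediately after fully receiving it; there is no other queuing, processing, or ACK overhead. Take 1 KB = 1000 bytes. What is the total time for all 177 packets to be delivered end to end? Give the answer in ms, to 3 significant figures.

327 ms

Per-hop transmission t_tx = L/R = 31200/17000000 = 1.83529 ms.
Per-hop propagation t_prop = 3400/186000000 = 0.0182796 ms.
Pipeline fill: first packet needs 2·t_tx to clear all hops; remaining 176 packets each add one t_tx.
Total = (2+177-1)·t_tx + 2·t_prop = 178·1.83529 + 2·0.0182796 = 327 ms.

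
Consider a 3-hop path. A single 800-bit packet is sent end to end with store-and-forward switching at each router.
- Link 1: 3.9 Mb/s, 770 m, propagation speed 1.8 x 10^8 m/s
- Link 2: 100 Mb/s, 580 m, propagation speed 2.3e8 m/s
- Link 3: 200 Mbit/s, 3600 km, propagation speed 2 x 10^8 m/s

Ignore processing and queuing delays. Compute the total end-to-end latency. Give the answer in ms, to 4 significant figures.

18.22 ms

Transmission delays (L/R per hop): 0.205128, 0.008, 0.004 ms; sum = 0.217128 ms.
Propagation delays (d/s per hop): 0.00427778, 0.00252174, 18 ms; sum = 18.0068 ms.
End-to-end = 18.22 ms.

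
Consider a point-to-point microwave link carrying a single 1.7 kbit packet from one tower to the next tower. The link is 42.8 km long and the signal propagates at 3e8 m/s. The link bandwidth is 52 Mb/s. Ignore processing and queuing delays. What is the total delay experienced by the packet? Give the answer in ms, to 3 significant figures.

0.175 ms

L = 1700 bits.
Transmission delay = L/R = 1700 / 52000000 = 0.0326923 ms.
Propagation delay = d/s = 42800 m / 300000000 m/s = 0.142667 ms.
Total = 0.175 ms.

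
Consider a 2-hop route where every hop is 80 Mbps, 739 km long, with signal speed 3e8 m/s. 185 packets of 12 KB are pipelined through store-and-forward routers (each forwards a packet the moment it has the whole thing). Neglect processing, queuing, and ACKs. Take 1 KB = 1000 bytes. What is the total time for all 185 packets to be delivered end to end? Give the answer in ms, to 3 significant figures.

228 ms

Per-hop transmission t_tx = L/R = 96000/80000000 = 1.2 ms.
Per-hop propagation t_prop = 739000/300000000 = 2.46333 ms.
Pipeline fill: first packet needs 2·t_tx to clear all hops; remaining 184 packets each add one t_tx.
Total = (2+185-1)·t_tx + 2·t_prop = 186·1.2 + 2·2.46333 = 228 ms.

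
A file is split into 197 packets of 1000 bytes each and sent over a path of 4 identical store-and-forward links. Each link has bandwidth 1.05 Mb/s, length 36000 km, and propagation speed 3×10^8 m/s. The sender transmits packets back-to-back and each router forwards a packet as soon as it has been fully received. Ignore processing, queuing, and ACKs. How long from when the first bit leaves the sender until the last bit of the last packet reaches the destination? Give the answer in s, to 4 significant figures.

Per-hop transmission t_tx = L/R = 8000/1050000 = 0.00761905 s.
Per-hop propagation t_prop = 36000000/300000000 = 0.12 s.
Pipeline fill: first packet needs 4·t_tx to clear all hops; remaining 196 packets each add one t_tx.
Total = (4+197-1)·t_tx + 4·t_prop = 200·0.00761905 + 4·0.12 = 2.004 s.

2.004 s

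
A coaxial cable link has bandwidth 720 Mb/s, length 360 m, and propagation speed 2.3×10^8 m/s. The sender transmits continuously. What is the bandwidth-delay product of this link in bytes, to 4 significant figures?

Propagation delay = 360 / 2.3e+08 = 1.56522e-06 s.
BDP = R × t_prop = 720000000 × 1.56522e-06 = 1126.96 bits.
In bytes: 1126.96/8 = 140.9 bytes.

140.9 bytes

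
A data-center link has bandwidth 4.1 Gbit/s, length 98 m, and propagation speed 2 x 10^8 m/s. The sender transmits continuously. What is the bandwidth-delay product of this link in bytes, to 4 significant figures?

251.1 bytes

Propagation delay = 98 / 200000000 = 4.9e-07 s.
BDP = R × t_prop = 4.1e+09 × 4.9e-07 = 2009 bits.
In bytes: 2009/8 = 251.1 bytes.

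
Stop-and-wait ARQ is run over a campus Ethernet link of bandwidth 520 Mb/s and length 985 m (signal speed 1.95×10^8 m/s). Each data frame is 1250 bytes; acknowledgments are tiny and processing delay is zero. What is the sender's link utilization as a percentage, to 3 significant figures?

65.6 %

t_tx = L/R = 10000/520000000 = 1.92308e-05 s.
t_prop = 985/195000000 = 5.05128e-06 s; RTT = 1.01026e-05 s.
Cycle = t_tx + RTT = 2.93333e-05 s.
Utilization = t_tx / cycle = 1.92308e-05/2.93333e-05 = 65.6 %.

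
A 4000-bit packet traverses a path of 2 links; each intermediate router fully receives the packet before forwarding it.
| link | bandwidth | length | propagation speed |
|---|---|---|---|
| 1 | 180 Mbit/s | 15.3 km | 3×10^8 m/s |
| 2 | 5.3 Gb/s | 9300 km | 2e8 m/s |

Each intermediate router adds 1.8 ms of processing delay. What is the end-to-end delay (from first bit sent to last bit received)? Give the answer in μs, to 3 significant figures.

48400 μs

Transmission delays (L/R per hop): 22.2222, 0.754717 μs; sum = 22.9769 μs.
Propagation delays (d/s per hop): 51, 46500 μs; sum = 46551 μs.
Processing at 1 router(s): 1 × 1.8 ms = 1800 μs.
End-to-end = 48400 μs.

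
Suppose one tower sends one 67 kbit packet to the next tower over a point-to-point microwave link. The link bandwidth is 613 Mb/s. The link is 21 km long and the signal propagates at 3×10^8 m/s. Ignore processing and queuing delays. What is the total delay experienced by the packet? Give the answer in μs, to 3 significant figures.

179 μs

L = 67000 bits.
Transmission delay = L/R = 67000 / 613000000 = 109.299 μs.
Propagation delay = d/s = 21000 m / 300000000 m/s = 70 μs.
Total = 179 μs.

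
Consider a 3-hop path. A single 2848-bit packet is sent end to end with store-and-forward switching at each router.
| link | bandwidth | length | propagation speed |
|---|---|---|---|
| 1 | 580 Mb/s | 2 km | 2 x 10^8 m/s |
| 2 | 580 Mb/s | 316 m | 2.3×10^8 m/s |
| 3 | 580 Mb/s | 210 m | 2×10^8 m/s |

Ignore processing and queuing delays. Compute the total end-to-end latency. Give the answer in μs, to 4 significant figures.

27.15 μs

Transmission delay per hop = L/R = 2848/580000000 = 4.91034 μs; 3 hops → 14.731 μs.
Propagation delays (d/s per hop): 10, 1.37391, 1.05 μs; sum = 12.4239 μs.
End-to-end = 27.15 μs.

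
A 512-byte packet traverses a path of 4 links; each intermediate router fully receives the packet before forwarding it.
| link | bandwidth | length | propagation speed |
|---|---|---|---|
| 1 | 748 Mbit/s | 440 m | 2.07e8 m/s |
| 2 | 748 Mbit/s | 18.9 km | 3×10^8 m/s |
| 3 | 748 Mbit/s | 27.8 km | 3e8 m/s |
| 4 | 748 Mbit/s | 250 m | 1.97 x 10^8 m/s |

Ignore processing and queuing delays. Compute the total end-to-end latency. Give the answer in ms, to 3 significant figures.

0.181 ms

L = 512 × 8 = 4096 bits.
Transmission delay per hop = L/R = 4096/748000000 = 0.00547594 ms; 4 hops → 0.0219037 ms.
Propagation delays (d/s per hop): 0.0021256, 0.063, 0.0926667, 0.00126904 ms; sum = 0.159061 ms.
End-to-end = 0.181 ms.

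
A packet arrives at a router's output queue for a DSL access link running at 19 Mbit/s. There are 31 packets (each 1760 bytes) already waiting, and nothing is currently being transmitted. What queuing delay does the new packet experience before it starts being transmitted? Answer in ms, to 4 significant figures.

22.97 ms

Each queued packet: L/R = 14080/19000000 = 0.741053 ms.
31 queued → 22.9726 ms.
Queuing delay = 22.97 ms.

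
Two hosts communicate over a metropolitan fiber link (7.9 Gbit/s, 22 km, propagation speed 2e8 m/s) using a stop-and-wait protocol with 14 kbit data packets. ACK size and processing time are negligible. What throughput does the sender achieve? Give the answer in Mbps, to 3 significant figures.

63.1 Mbps

t_tx = L/R = 14000/7900000000 = 1.77215e-06 s.
t_prop = 22000/200000000 = 0.00011 s; RTT = 0.00022 s.
Cycle = t_tx + RTT = 0.000221772 s.
Throughput = L / cycle = 14000 / 0.000221772 = 63.1 Mbps.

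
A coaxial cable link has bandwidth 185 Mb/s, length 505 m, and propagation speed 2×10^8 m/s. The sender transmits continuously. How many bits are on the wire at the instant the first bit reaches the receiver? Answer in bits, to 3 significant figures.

467 bits

Propagation delay = 505 / 200000000 = 2.525e-06 s.
BDP = R × t_prop = 185000000 × 2.525e-06 = 467.125 bits.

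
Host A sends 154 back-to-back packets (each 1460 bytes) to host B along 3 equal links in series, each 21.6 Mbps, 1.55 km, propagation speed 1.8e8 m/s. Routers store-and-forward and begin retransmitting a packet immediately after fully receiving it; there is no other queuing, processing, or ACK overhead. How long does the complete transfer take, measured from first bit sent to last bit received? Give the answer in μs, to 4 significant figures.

84380 μs

Per-hop transmission t_tx = L/R = 11680/21600000 = 540.741 μs.
Per-hop propagation t_prop = 1550/180000000 = 8.61111 μs.
Pipeline fill: first packet needs 3·t_tx to clear all hops; remaining 153 packets each add one t_tx.
Total = (3+154-1)·t_tx + 3·t_prop = 156·540.741 + 3·8.61111 = 84380 μs.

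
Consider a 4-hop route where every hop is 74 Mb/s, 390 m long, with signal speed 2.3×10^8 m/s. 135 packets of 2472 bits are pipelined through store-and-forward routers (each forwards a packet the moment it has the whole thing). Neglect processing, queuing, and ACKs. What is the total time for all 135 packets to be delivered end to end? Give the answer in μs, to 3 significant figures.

Per-hop transmission t_tx = L/R = 2472/74000000 = 33.4054 μs.
Per-hop propagation t_prop = 390/2.3e+08 = 1.69565 μs.
Pipeline fill: first packet needs 4·t_tx to clear all hops; remaining 134 packets each add one t_tx.
Total = (4+135-1)·t_tx + 4·t_prop = 138·33.4054 + 4·1.69565 = 4620 μs.

4620 μs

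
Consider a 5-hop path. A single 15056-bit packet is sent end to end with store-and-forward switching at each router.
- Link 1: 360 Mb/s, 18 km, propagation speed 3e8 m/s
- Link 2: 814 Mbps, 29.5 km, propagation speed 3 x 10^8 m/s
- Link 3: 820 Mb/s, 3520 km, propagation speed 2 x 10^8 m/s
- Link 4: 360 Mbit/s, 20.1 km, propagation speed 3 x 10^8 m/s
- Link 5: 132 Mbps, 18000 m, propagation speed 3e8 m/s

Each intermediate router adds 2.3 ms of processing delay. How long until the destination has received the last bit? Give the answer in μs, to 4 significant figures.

27320 μs

Transmission delays (L/R per hop): 41.8222, 18.4963, 18.361, 41.8222, 114.061 μs; sum = 234.562 μs.
Propagation delays (d/s per hop): 60, 98.3333, 17600, 67, 60 μs; sum = 17885.3 μs.
Processing at 4 router(s): 4 × 2.3 ms = 9200 μs.
End-to-end = 27320 μs.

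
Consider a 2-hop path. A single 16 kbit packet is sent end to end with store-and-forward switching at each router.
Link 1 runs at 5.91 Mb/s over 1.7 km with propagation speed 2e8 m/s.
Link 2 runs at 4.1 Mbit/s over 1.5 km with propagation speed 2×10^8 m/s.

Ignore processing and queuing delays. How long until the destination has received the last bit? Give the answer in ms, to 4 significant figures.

L = 16000 bits.
Transmission delays (L/R per hop): 2.70728, 3.90244 ms; sum = 6.60971 ms.
Propagation delays (d/s per hop): 0.0085, 0.0075 ms; sum = 0.016 ms.
End-to-end = 6.626 ms.

6.626 ms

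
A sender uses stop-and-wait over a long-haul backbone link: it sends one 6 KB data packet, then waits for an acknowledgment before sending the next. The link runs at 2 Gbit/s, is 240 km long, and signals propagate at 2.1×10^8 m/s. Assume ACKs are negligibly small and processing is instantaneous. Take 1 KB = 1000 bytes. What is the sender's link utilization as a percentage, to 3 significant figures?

t_tx = L/R = 48000/2000000000 = 2.4e-05 s.
t_prop = 240000/210000000 = 0.00114286 s; RTT = 0.00228571 s.
Cycle = t_tx + RTT = 0.00230971 s.
Utilization = t_tx / cycle = 2.4e-05/0.00230971 = 1.04 %.

1.04 %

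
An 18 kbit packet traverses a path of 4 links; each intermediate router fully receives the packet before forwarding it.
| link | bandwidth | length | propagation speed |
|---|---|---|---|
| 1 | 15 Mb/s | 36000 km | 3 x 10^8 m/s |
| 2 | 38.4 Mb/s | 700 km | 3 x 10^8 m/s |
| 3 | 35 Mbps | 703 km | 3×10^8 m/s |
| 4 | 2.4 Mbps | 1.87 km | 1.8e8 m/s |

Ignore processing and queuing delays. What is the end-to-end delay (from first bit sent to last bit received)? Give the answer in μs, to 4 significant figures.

L = 18000 bits.
Transmission delays (L/R per hop): 1200, 468.75, 514.286, 7500 μs; sum = 9683.04 μs.
Propagation delays (d/s per hop): 120000, 2333.33, 2343.33, 10.3889 μs; sum = 124687 μs.
End-to-end = 134400 μs.

134400 μs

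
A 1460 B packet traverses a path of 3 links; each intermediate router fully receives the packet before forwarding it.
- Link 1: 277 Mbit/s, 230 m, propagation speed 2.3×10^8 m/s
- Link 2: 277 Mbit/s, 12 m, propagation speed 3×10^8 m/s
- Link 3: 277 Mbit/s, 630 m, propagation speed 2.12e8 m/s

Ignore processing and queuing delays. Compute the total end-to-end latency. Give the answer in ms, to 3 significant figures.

0.131 ms

L = 1460 × 8 = 11680 bits.
Transmission delay per hop = L/R = 11680/277000000 = 0.0421661 ms; 3 hops → 0.126498 ms.
Propagation delays (d/s per hop): 0.001, 4e-05, 0.0029717 ms; sum = 0.0040117 ms.
End-to-end = 0.131 ms.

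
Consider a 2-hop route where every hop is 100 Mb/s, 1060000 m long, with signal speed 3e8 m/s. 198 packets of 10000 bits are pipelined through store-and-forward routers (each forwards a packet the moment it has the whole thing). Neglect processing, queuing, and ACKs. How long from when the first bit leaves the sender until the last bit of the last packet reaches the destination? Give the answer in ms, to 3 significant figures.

27.0 ms

Per-hop transmission t_tx = L/R = 10000/100000000 = 0.1 ms.
Per-hop propagation t_prop = 1060000/300000000 = 3.53333 ms.
Pipeline fill: first packet needs 2·t_tx to clear all hops; remaining 197 packets each add one t_tx.
Total = (2+198-1)·t_tx + 2·t_prop = 199·0.1 + 2·3.53333 = 27.0 ms.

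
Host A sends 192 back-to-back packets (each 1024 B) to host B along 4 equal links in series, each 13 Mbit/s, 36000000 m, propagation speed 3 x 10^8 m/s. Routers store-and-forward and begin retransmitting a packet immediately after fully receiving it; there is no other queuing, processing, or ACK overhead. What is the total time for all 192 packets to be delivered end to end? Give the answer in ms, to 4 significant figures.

Per-hop transmission t_tx = L/R = 8192/13000000 = 0.630154 ms.
Per-hop propagation t_prop = 36000000/300000000 = 120 ms.
Pipeline fill: first packet needs 4·t_tx to clear all hops; remaining 191 packets each add one t_tx.
Total = (4+192-1)·t_tx + 4·t_prop = 195·0.630154 + 4·120 = 602.9 ms.

602.9 ms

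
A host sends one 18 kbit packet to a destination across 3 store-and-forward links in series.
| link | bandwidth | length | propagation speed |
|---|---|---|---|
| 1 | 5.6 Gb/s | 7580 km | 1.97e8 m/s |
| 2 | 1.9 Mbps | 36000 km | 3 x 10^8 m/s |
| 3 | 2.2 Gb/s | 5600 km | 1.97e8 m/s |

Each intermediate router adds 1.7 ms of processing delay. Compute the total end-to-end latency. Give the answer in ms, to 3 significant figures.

200 ms

L = 18000 bits.
Transmission delays (L/R per hop): 0.00321429, 9.47368, 0.00818182 ms; sum = 9.48508 ms.
Propagation delays (d/s per hop): 38.4772, 120, 28.4264 ms; sum = 186.904 ms.
Processing at 2 router(s): 2 × 1.7 ms = 3.4 ms.
End-to-end = 200 ms.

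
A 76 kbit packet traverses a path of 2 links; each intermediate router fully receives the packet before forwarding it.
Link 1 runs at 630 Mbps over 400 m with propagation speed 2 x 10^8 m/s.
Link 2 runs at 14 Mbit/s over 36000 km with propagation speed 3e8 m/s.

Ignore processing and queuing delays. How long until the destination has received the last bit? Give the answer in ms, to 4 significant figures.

125.6 ms

L = 76000 bits.
Transmission delays (L/R per hop): 0.120635, 5.42857 ms; sum = 5.54921 ms.
Propagation delays (d/s per hop): 0.002, 120 ms; sum = 120.002 ms.
End-to-end = 125.6 ms.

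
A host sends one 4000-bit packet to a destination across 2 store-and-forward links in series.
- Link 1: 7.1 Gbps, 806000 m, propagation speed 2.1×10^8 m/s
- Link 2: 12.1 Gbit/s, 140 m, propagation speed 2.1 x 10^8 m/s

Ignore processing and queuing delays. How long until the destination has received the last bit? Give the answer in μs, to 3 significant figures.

Transmission delays (L/R per hop): 0.56338, 0.330579 μs; sum = 0.893959 μs.
Propagation delays (d/s per hop): 3838.1, 0.666667 μs; sum = 3838.76 μs.
End-to-end = 3840 μs.

3840 μs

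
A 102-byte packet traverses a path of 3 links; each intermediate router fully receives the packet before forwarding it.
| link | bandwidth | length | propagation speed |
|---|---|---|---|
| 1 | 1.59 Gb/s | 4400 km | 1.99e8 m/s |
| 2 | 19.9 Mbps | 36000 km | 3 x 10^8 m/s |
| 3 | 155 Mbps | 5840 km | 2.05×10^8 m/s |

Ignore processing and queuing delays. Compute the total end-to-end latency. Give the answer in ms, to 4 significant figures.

170.6 ms

L = 102 × 8 = 816 bits.
Transmission delays (L/R per hop): 0.000513208, 0.041005, 0.00526452 ms; sum = 0.0467827 ms.
Propagation delays (d/s per hop): 22.1106, 120, 28.4878 ms; sum = 170.598 ms.
End-to-end = 170.6 ms.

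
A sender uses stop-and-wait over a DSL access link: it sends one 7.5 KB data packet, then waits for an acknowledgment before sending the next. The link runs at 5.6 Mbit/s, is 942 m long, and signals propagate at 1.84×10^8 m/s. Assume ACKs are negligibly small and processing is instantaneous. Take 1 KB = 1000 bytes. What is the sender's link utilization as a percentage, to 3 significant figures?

t_tx = L/R = 60000/5600000 = 0.0107143 s.
t_prop = 942/184000000 = 5.11957e-06 s; RTT = 1.02391e-05 s.
Cycle = t_tx + RTT = 0.0107245 s.
Utilization = t_tx / cycle = 0.0107143/0.0107245 = 99.9 %.

99.9 %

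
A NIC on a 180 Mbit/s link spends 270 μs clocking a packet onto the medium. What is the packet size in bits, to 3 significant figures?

48600 bits

L = R × t_tx = 180000000 b/s × 0.00027 s = 48600 bits.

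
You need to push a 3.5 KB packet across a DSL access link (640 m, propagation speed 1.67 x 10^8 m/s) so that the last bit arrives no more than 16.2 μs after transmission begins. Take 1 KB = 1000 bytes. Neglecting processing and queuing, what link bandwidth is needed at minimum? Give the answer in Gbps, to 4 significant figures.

2.264 Gbps

L = 28000 bits.
Propagation delay = 640 / 167000000 = 3.83234 μs.
Transmission budget = 16.2 − 3.83234 = 12.3677 μs.
R ≥ L / t_tx = 28000 bits / 1.23677e-05 s = 2.264 Gbps.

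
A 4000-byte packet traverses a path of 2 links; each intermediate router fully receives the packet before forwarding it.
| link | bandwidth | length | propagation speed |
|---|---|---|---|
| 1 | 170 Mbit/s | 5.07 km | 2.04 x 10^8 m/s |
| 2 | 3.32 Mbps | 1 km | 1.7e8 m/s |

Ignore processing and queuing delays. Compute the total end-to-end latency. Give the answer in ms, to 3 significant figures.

9.86 ms

L = 4000 × 8 = 32000 bits.
Transmission delays (L/R per hop): 0.188235, 9.63855 ms; sum = 9.82679 ms.
Propagation delays (d/s per hop): 0.0248529, 0.00588235 ms; sum = 0.0307353 ms.
End-to-end = 9.86 ms.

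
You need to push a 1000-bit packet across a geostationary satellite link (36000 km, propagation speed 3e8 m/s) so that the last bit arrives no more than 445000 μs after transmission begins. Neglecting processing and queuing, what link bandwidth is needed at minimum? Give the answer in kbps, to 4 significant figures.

3.077 kbps

Propagation delay = 36000000 / 300000000 = 120000 μs.
Transmission budget = 445000 − 120000 = 325000 μs.
R ≥ L / t_tx = 1000 bits / 0.325 s = 3.077 kbps.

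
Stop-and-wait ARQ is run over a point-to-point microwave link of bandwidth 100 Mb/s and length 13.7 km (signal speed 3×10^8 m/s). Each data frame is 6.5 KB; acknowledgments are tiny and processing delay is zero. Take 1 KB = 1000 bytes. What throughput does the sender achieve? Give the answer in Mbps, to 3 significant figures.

85.1 Mbps

t_tx = L/R = 52000/100000000 = 0.00052 s.
t_prop = 13700/300000000 = 4.56667e-05 s; RTT = 9.13333e-05 s.
Cycle = t_tx + RTT = 0.000611333 s.
Throughput = L / cycle = 52000 / 0.000611333 = 85.1 Mbps.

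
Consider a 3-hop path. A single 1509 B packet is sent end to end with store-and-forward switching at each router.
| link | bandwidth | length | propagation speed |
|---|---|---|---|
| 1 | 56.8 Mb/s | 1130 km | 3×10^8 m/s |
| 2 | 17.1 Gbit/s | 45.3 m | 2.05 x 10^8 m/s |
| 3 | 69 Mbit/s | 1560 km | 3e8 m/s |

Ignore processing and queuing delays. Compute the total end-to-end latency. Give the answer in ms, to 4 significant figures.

L = 1509 × 8 = 12072 bits.
Transmission delays (L/R per hop): 0.212535, 0.000705965, 0.174957 ms; sum = 0.388198 ms.
Propagation delays (d/s per hop): 3.76667, 0.000220976, 5.2 ms; sum = 8.96689 ms.
End-to-end = 9.355 ms.

9.355 ms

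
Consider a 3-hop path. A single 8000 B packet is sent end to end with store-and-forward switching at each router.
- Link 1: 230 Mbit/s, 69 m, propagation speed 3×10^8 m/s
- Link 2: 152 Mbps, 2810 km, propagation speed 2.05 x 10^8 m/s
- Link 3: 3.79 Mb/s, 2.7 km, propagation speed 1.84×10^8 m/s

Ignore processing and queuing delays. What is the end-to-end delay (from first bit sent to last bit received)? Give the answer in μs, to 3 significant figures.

L = 8000 × 8 = 64000 bits.
Transmission delays (L/R per hop): 278.261, 421.053, 16886.5 μs; sum = 17585.9 μs.
Propagation delays (d/s per hop): 0.23, 13707.3, 14.6739 μs; sum = 13722.2 μs.
End-to-end = 31300 μs.

31300 μs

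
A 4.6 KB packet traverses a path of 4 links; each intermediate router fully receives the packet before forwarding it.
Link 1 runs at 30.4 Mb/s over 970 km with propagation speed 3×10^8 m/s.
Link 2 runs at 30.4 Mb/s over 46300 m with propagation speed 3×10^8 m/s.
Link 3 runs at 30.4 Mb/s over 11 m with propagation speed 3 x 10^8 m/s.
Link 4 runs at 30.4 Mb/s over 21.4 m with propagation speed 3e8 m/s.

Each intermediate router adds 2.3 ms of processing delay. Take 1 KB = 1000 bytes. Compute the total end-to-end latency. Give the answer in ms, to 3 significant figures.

L = 36800 bits.
Transmission delay per hop = L/R = 36800/30400000 = 1.21053 ms; 4 hops → 4.84211 ms.
Propagation delays (d/s per hop): 3.23333, 0.154333, 3.66667e-05, 7.13333e-05 ms; sum = 3.38777 ms.
Processing at 3 router(s): 3 × 2.3 ms = 6.9 ms.
End-to-end = 15.1 ms.

15.1 ms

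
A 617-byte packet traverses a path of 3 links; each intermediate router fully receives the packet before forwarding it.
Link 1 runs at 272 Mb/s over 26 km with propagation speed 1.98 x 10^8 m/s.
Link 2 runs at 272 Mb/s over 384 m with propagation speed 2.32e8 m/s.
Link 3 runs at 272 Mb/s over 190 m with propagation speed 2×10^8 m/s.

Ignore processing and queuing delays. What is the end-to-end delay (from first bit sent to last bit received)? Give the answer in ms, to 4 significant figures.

0.1884 ms

L = 617 × 8 = 4936 bits.
Transmission delay per hop = L/R = 4936/272000000 = 0.0181471 ms; 3 hops → 0.0544412 ms.
Propagation delays (d/s per hop): 0.131313, 0.00165517, 0.00095 ms; sum = 0.133918 ms.
End-to-end = 0.1884 ms.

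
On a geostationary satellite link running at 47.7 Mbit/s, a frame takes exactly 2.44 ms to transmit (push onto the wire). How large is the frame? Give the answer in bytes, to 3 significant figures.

L = R × t_tx = 47700000 b/s × 0.00244 s = 116388 bits.
In bytes: 116388 / 8 = 14500 bytes.

14500 bytes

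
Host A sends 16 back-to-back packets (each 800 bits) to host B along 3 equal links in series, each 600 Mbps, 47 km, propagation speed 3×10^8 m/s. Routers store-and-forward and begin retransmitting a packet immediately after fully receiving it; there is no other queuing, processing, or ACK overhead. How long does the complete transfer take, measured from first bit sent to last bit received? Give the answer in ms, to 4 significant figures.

0.4940 ms

Per-hop transmission t_tx = L/R = 800/600000000 = 0.00133333 ms.
Per-hop propagation t_prop = 47000/300000000 = 0.156667 ms.
Pipeline fill: first packet needs 3·t_tx to clear all hops; remaining 15 packets each add one t_tx.
Total = (3+16-1)·t_tx + 3·t_prop = 18·0.00133333 + 3·0.156667 = 0.4940 ms.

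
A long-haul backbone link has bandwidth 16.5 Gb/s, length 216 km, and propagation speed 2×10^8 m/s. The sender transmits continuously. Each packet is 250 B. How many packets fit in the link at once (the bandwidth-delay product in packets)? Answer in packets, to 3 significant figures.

Propagation delay = 216000 / 200000000 = 0.00108 s.
BDP = R × t_prop = 16500000000 × 0.00108 = 17820000 bits.
In packets of 2000 bits: 8910 packets.

8910 packets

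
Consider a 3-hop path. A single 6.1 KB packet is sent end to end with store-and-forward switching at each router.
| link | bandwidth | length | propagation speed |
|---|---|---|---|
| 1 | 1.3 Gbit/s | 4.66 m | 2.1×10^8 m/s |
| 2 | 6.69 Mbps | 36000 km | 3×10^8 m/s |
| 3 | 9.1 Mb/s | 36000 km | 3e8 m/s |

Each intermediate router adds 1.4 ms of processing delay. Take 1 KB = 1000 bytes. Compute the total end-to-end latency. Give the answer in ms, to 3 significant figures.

255 ms

L = 48800 bits.
Transmission delays (L/R per hop): 0.0375385, 7.29447, 5.36264 ms; sum = 12.6946 ms.
Propagation delays (d/s per hop): 2.21905e-05, 120, 120 ms; sum = 240 ms.
Processing at 2 router(s): 2 × 1.4 ms = 2.8 ms.
End-to-end = 255 ms.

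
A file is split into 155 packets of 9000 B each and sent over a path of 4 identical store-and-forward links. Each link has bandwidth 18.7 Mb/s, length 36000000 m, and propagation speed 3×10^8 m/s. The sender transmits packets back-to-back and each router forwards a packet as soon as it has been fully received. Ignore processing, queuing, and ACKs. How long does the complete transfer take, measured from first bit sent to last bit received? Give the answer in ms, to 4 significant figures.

Per-hop transmission t_tx = L/R = 72000/18700000 = 3.85027 ms.
Per-hop propagation t_prop = 36000000/300000000 = 120 ms.
Pipeline fill: first packet needs 4·t_tx to clear all hops; remaining 154 packets each add one t_tx.
Total = (4+155-1)·t_tx + 4·t_prop = 158·3.85027 + 4·120 = 1088 ms.

1088 ms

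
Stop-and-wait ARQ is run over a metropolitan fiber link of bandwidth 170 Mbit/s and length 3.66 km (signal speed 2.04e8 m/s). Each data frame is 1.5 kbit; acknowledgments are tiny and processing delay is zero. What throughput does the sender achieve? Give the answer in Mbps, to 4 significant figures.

t_tx = L/R = 1500/170000000 = 8.82353e-06 s.
t_prop = 3660/204000000 = 1.79412e-05 s; RTT = 3.58824e-05 s.
Cycle = t_tx + RTT = 4.47059e-05 s.
Throughput = L / cycle = 1500 / 4.47059e-05 = 33.55 Mbps.

33.55 Mbps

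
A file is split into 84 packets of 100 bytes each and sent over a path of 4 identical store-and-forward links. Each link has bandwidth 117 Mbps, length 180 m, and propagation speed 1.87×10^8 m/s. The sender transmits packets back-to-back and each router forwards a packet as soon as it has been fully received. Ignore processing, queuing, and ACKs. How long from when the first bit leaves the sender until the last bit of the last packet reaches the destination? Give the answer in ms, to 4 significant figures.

Per-hop transmission t_tx = L/R = 800/117000000 = 0.00683761 ms.
Per-hop propagation t_prop = 180/187000000 = 0.000962567 ms.
Pipeline fill: first packet needs 4·t_tx to clear all hops; remaining 83 packets each add one t_tx.
Total = (4+84-1)·t_tx + 4·t_prop = 87·0.00683761 + 4·0.000962567 = 0.5987 ms.

0.5987 ms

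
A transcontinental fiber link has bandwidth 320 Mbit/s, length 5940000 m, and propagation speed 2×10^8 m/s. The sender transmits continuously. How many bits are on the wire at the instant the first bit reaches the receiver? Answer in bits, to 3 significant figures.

9500000 bits

Propagation delay = 5940000 / 200000000 = 0.0297 s.
BDP = R × t_prop = 320000000 × 0.0297 = 9504000 bits.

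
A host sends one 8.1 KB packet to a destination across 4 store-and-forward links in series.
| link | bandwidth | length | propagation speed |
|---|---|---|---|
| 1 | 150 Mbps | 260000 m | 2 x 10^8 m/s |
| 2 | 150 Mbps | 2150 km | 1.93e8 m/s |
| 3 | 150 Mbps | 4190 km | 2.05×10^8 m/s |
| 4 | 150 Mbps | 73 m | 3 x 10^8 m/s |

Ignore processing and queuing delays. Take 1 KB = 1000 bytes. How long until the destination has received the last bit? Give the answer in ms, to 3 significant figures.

L = 64800 bits.
Transmission delay per hop = L/R = 64800/150000000 = 0.432 ms; 4 hops → 1.728 ms.
Propagation delays (d/s per hop): 1.3, 11.1399, 20.439, 0.000243333 ms; sum = 32.8792 ms.
End-to-end = 34.6 ms.

34.6 ms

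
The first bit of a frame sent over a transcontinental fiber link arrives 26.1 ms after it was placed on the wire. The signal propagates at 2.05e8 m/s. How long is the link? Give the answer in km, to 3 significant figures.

d = s × t_prop = 2.05e+08 × 0.0261 = 5350 km.

5350 km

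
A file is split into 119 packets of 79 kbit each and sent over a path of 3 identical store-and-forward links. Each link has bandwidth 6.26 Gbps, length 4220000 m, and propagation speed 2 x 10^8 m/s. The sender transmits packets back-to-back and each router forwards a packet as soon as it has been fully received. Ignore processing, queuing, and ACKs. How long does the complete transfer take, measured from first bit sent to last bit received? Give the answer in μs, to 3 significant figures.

64800 μs

Per-hop transmission t_tx = L/R = 79000/6260000000 = 12.6198 μs.
Per-hop propagation t_prop = 4220000/200000000 = 21100 μs.
Pipeline fill: first packet needs 3·t_tx to clear all hops; remaining 118 packets each add one t_tx.
Total = (3+119-1)·t_tx + 3·t_prop = 121·12.6198 + 3·21100 = 64800 μs.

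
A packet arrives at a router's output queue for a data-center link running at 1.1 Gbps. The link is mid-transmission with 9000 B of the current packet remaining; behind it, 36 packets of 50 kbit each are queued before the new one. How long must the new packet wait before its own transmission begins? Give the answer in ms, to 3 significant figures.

1.70 ms

Each queued packet: L/R = 50000/1100000000 = 0.0454545 ms.
36 queued → 1.63636 ms.
Plus remaining 72000 bits of current packet: 0.0654545 ms.
Queuing delay = 1.70 ms.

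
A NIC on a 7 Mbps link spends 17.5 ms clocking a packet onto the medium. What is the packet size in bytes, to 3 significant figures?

15300 bytes

L = R × t_tx = 7000000 b/s × 0.0175 s = 122500 bits.
In bytes: 122500 / 8 = 15300 bytes.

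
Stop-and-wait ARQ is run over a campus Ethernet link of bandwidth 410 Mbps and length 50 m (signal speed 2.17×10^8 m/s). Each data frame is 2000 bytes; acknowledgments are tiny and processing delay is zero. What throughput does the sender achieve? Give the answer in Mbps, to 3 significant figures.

405 Mbps

t_tx = L/R = 16000/410000000 = 3.90244e-05 s.
t_prop = 50/217000000 = 2.30415e-07 s; RTT = 4.60829e-07 s.
Cycle = t_tx + RTT = 3.94852e-05 s.
Throughput = L / cycle = 16000 / 3.94852e-05 = 405 Mbps.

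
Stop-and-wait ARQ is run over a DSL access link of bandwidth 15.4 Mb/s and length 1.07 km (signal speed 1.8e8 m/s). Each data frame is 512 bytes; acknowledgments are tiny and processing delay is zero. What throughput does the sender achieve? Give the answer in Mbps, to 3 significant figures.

t_tx = L/R = 4096/15400000 = 0.000265974 s.
t_prop = 1070/180000000 = 5.94444e-06 s; RTT = 1.18889e-05 s.
Cycle = t_tx + RTT = 0.000277863 s.
Throughput = L / cycle = 4096 / 0.000277863 = 14.7 Mbps.

14.7 Mbps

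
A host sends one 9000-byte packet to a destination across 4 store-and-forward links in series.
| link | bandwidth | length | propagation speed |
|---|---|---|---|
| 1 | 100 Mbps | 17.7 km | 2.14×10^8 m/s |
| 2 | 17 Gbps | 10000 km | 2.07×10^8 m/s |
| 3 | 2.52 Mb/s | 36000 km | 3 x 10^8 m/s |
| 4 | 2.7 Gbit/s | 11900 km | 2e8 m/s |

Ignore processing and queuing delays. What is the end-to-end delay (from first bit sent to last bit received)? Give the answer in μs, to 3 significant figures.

L = 9000 × 8 = 72000 bits.
Transmission delays (L/R per hop): 720, 4.23529, 28571.4, 26.6667 μs; sum = 29322.3 μs.
Propagation delays (d/s per hop): 82.7103, 48309.2, 120000, 59500 μs; sum = 227892 μs.
End-to-end = 257000 μs.

257000 μs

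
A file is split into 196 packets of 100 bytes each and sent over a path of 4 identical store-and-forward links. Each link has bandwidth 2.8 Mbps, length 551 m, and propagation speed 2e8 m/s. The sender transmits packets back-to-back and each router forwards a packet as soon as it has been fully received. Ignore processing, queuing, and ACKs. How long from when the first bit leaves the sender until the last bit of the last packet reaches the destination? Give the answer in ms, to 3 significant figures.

Per-hop transmission t_tx = L/R = 800/2800000 = 0.285714 ms.
Per-hop propagation t_prop = 551/200000000 = 0.002755 ms.
Pipeline fill: first packet needs 4·t_tx to clear all hops; remaining 195 packets each add one t_tx.
Total = (4+196-1)·t_tx + 4·t_prop = 199·0.285714 + 4·0.002755 = 56.9 ms.

56.9 ms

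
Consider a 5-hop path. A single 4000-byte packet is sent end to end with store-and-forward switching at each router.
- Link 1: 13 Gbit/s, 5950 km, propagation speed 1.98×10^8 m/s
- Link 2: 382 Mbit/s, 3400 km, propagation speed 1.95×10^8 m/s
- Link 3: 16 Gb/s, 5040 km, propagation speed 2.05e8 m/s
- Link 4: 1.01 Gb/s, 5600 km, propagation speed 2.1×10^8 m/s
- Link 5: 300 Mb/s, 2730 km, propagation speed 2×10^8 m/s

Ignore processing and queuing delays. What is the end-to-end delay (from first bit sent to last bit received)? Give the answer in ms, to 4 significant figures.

112.6 ms

L = 4000 × 8 = 32000 bits.
Transmission delays (L/R per hop): 0.00246154, 0.0837696, 0.002, 0.0316832, 0.106667 ms; sum = 0.226581 ms.
Propagation delays (d/s per hop): 30.0505, 17.4359, 24.5854, 26.6667, 13.65 ms; sum = 112.388 ms.
End-to-end = 112.6 ms.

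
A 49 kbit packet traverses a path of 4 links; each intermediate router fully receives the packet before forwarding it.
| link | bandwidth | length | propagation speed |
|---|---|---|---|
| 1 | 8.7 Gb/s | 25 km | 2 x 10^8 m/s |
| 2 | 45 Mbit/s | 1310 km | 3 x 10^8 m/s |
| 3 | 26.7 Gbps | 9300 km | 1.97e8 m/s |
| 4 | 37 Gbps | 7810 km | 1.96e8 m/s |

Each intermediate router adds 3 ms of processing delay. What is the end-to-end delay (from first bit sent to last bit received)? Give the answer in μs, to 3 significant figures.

102000 μs

L = 49000 bits.
Transmission delays (L/R per hop): 5.63218, 1088.89, 1.83521, 1.32432 μs; sum = 1097.68 μs.
Propagation delays (d/s per hop): 125, 4366.67, 47208.1, 39846.9 μs; sum = 91546.7 μs.
Processing at 3 router(s): 3 × 3 ms = 9000 μs.
End-to-end = 102000 μs.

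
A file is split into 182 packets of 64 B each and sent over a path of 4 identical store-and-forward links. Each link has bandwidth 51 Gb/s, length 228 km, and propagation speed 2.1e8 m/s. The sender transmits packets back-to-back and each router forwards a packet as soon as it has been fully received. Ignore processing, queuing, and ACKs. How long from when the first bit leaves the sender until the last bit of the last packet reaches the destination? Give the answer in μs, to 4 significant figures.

Per-hop transmission t_tx = L/R = 512/51000000000 = 0.0100392 μs.
Per-hop propagation t_prop = 228000/210000000 = 1085.71 μs.
Pipeline fill: first packet needs 4·t_tx to clear all hops; remaining 181 packets each add one t_tx.
Total = (4+182-1)·t_tx + 4·t_prop = 185·0.0100392 + 4·1085.71 = 4345 μs.

4345 μs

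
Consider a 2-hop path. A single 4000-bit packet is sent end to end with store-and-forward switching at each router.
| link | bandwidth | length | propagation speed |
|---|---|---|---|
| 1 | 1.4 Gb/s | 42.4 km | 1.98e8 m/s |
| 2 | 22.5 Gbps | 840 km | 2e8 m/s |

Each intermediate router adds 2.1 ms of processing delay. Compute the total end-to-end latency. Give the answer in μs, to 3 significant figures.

Transmission delays (L/R per hop): 2.85714, 0.177778 μs; sum = 3.03492 μs.
Propagation delays (d/s per hop): 214.141, 4200 μs; sum = 4414.14 μs.
Processing at 1 router(s): 1 × 2.1 ms = 2100 μs.
End-to-end = 6520 μs.

6520 μs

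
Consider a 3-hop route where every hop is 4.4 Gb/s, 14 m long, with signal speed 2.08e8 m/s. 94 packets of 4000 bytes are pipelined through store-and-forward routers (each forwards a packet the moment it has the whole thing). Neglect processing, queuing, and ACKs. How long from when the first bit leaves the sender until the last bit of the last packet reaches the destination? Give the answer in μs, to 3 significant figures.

698 μs

Per-hop transmission t_tx = L/R = 32000/4400000000 = 7.27273 μs.
Per-hop propagation t_prop = 14/208000000 = 0.0673077 μs.
Pipeline fill: first packet needs 3·t_tx to clear all hops; remaining 93 packets each add one t_tx.
Total = (3+94-1)·t_tx + 3·t_prop = 96·7.27273 + 3·0.0673077 = 698 μs.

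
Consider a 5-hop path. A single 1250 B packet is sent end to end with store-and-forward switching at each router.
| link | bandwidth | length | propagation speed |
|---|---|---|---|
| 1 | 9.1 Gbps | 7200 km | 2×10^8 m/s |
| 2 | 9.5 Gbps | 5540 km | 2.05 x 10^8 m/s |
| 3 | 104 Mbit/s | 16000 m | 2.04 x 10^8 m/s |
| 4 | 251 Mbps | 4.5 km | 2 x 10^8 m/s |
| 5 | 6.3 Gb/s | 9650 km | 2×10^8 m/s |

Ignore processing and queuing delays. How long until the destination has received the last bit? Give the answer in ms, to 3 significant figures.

L = 1250 × 8 = 10000 bits.
Transmission delays (L/R per hop): 0.0010989, 0.00105263, 0.0961538, 0.0398406, 0.0015873 ms; sum = 0.139733 ms.
Propagation delays (d/s per hop): 36, 27.0244, 0.0784314, 0.0225, 48.25 ms; sum = 111.375 ms.
End-to-end = 112 ms.

112 ms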